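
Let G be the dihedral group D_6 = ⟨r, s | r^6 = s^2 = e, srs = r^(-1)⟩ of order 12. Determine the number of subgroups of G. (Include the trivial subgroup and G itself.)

16

|G| = 12, so by Lagrange every subgroup order divides 12. Divisors: 1, 2, 3, 4, 6, 12.
Subgroups by order — order 1: 1; order 2: 7; order 3: 1; order 4: 3; order 6: 3; order 12: 1.
Total: 1 + 7 + 1 + 3 + 3 + 1 = 16.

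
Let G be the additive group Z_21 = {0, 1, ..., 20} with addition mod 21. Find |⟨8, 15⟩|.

21

|⟨8⟩| = 21 and |⟨15⟩| = 7, so |H| is a multiple of lcm(21, 7) = 21 and divides |G| = 21.
Closing {8, 15} under the group operation gives all of G, so |H| = 21.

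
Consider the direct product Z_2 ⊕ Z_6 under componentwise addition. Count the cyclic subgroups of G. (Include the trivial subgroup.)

Each element a generates a cyclic subgroup ⟨a⟩; distinct elements may generate the same one (a cyclic group of order d has φ(d) generators).
Cyclic subgroups by order — order 1: 1; order 2: 3; order 3: 1; order 6: 3.
Total: 8.

8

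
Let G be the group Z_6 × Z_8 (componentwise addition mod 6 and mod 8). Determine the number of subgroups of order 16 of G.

1

|G| = 48 and 16 | 48, so subgroups of order 16 are possible by Lagrange.
The subgroups of order 16 are: {(0,0), (0,1), (0,2), (0,3), (0,4), (0,5), (0,6), (0,7), (3,0), (3,1), (3,2), (3,3), (3,4), (3,5), (3,6), (3,7)}.
So G has 1 subgroup of order 16.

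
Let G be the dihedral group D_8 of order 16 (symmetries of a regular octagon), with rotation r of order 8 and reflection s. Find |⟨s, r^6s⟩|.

8

|⟨s⟩| = 2 and |⟨r^6s⟩| = 2, so |H| is a multiple of lcm(2, 2) = 2 and divides |G| = 16.
Closing under the operation: H = {e, r^2, r^4, r^6, s, r^2s, r^4s, r^6s}, so |H| = 8.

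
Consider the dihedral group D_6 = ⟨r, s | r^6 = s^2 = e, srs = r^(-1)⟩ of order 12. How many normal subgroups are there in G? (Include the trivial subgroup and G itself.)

7

G has 16 subgroups. Checking conjugation-invariance by order — order 1: 1/1 normal; order 2: 1/7 normal; order 3: 1/1 normal; order 4: 0/3 normal; order 6: 3/3 normal; order 12: 1/1 normal.
Total normal subgroups: 7.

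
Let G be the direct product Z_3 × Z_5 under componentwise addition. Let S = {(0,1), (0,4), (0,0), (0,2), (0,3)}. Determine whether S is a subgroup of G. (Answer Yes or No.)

|S| = 5 divides |G| = 15, consistent with Lagrange.
S contains the identity, every element's inverse is in S, and S is closed under +: it is a subgroup.
In fact S = ⟨(0,1)⟩.

Yes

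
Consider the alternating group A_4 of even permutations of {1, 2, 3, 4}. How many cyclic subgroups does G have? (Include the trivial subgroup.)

A cyclic subgroup of order d is generated by each of its φ(d) elements of order d, so the cyclic subgroups of order d number (#elements of order d)/φ(d).
Cyclic subgroups by order — order 1: 1; order 2: 3; order 3: 4.
Total: 8.

8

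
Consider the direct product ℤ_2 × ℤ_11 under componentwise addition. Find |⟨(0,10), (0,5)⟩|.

|⟨(0,10)⟩| = 11 and |⟨(0,5)⟩| = 11, so |H| is a multiple of lcm(11, 11) = 11 and divides |G| = 22.
Closing under the operation: H = {(0,0), (0,1), (0,2), (0,3), (0,4), (0,5), (0,6), (0,7), (0,8), (0,9), (0,10)}, so |H| = 11.

11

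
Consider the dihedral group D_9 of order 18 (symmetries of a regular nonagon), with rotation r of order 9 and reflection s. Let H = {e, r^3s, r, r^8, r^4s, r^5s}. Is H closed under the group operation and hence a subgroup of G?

Closure fails: r · r = r^2 ∉ H. So H is not a subgroup.

No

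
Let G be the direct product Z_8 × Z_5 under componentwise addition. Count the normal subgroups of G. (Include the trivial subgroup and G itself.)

8

G is abelian, so every subgroup is normal.
G has 8 subgroups in total, hence 8 normal subgroups.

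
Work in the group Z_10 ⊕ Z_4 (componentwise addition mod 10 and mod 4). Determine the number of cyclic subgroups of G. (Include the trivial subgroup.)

Each element a generates a cyclic subgroup ⟨a⟩; distinct elements may generate the same one (a cyclic group of order d has φ(d) generators).
Cyclic subgroups by order — order 1: 1; order 2: 3; order 4: 2; order 5: 1; order 10: 3; order 20: 2.
Total: 12.

12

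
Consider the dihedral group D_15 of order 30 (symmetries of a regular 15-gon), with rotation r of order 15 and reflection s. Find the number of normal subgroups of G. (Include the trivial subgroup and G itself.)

5

G has 28 subgroups. Checking conjugation-invariance by order — order 1: 1/1 normal; order 2: 0/15 normal; order 3: 1/1 normal; order 5: 1/1 normal; order 6: 0/5 normal; order 10: 0/3 normal; order 15: 1/1 normal; order 30: 1/1 normal.
Total normal subgroups: 5.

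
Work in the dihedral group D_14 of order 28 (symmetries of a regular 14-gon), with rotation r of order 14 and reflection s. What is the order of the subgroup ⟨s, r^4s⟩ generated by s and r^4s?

14

|⟨s⟩| = 2 and |⟨r^4s⟩| = 2, so |H| is a multiple of lcm(2, 2) = 2 and divides |G| = 28.
Closing under the operation: H = {e, r^2, r^4, r^6, r^8, r^10, r^12, s, r^2s, r^4s, r^6s, r^8s, r^10s, r^12s}, so |H| = 14.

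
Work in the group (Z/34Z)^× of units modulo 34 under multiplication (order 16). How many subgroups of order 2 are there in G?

|G| = 16 and 2 | 16, so subgroups of order 2 are possible by Lagrange.
The subgroups of order 2 are: {1, 33}.
So G has 1 subgroup of order 2.

1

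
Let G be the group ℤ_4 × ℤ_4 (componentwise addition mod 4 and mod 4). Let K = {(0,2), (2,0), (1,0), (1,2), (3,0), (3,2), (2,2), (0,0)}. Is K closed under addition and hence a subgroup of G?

|K| = 8 divides |G| = 16, consistent with Lagrange.
K contains the identity, every element's inverse is in K, and K is closed under +: it is a subgroup.

Yes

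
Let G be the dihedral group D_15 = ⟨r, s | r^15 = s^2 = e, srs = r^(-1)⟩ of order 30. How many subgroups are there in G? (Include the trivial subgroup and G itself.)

|G| = 30, so by Lagrange every subgroup order divides 30. Divisors: 1, 2, 3, 5, 6, 10, 15, 30.
Subgroups by order — order 1: 1; order 2: 15; order 3: 1; order 5: 1; order 6: 5; order 10: 3; order 15: 1; order 30: 1.
Total: 1 + 15 + 1 + 1 + 5 + 3 + 1 + 1 = 28.

28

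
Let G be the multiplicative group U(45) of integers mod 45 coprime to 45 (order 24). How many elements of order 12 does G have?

The elements of order 12 are: 2, 7, 13, 22, 23, 32, 38, 43.
That's 8.

8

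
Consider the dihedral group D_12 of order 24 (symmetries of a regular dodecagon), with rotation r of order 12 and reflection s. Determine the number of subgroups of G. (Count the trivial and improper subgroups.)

34

|G| = 24, so by Lagrange every subgroup order divides 24. Divisors: 1, 2, 3, 4, 6, 8, 12, 24.
Subgroups by order — order 1: 1; order 2: 13; order 3: 1; order 4: 7; order 6: 5; order 8: 3; order 12: 3; order 24: 1.
Total: 1 + 13 + 1 + 7 + 5 + 3 + 3 + 1 = 34.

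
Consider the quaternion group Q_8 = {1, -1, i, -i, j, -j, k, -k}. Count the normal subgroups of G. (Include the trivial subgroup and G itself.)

G has 6 subgroups. Checking conjugation-invariance by order — order 1: 1/1 normal; order 2: 1/1 normal; order 4: 3/3 normal; order 8: 1/1 normal.
Total normal subgroups: 6.

6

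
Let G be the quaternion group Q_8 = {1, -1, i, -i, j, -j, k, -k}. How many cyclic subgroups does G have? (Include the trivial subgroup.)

A cyclic subgroup of order d is generated by each of its φ(d) elements of order d, so the cyclic subgroups of order d number (#elements of order d)/φ(d).
Cyclic subgroups by order — order 1: 1; order 2: 1; order 4: 3.
Total: 5.

5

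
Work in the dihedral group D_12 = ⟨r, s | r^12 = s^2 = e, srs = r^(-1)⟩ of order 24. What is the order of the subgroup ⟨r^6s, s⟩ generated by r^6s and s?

4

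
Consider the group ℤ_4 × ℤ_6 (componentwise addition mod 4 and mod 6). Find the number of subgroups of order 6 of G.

|G| = 24 and 6 | 24, so subgroups of order 6 are possible by Lagrange.
The subgroups of order 6 are: {(0,0), (0,1), (0,2), (0,3), (0,4), (0,5)}; {(0,0), (0,2), (0,4), (2,0), (2,2), (2,4)}; {(0,0), (0,2), (0,4), (2,1), (2,3), (2,5)}.
So G has 3 subgroups of order 6.

3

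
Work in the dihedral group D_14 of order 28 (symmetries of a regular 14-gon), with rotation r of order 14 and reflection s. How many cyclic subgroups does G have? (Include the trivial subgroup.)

18

Each element a generates a cyclic subgroup ⟨a⟩; distinct elements may generate the same one (a cyclic group of order d has φ(d) generators).
Cyclic subgroups by order — order 1: 1; order 2: 15; order 7: 1; order 14: 1.
Total: 18.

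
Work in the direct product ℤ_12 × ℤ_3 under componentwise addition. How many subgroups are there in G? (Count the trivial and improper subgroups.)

18

|G| = 36, so by Lagrange every subgroup order divides 36. Divisors: 1, 2, 3, 4, 6, 9, 12, 18, 36.
Subgroups by order — order 1: 1; order 2: 1; order 3: 4; order 4: 1; order 6: 4; order 9: 1; order 12: 4; order 18: 1; order 36: 1.
Total: 1 + 1 + 4 + 1 + 4 + 1 + 4 + 1 + 1 = 18.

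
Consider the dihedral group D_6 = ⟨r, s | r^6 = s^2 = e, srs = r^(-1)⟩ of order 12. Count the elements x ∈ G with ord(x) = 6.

2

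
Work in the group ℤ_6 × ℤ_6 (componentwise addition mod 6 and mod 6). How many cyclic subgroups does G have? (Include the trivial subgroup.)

20

Group the elements of G by the cyclic subgroup they generate; each cyclic subgroup of order d accounts for φ(d) elements.
Cyclic subgroups by order — order 1: 1; order 2: 3; order 3: 4; order 6: 12.
Total: 20.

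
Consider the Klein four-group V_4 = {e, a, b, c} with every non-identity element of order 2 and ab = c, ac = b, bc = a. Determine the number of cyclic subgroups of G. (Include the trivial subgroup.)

A cyclic subgroup of order d is generated by each of its φ(d) elements of order d, so the cyclic subgroups of order d number (#elements of order d)/φ(d).
Cyclic subgroups by order — order 1: 1; order 2: 3.
Total: 4.

4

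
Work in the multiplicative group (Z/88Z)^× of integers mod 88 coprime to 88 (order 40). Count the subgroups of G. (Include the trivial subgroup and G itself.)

32

|G| = 40, so by Lagrange every subgroup order divides 40. Divisors: 1, 2, 4, 5, 8, 10, 20, 40.
Subgroups by order — order 1: 1; order 2: 7; order 4: 7; order 5: 1; order 8: 1; order 10: 7; order 20: 7; order 40: 1.
Total: 1 + 7 + 7 + 1 + 1 + 7 + 7 + 1 = 32.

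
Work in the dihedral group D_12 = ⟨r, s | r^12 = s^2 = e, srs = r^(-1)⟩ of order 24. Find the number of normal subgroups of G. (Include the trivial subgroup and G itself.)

9

G has 34 subgroups. Checking conjugation-invariance by order — order 1: 1/1 normal; order 2: 1/13 normal; order 3: 1/1 normal; order 4: 1/7 normal; order 6: 1/5 normal; order 8: 0/3 normal; order 12: 3/3 normal; order 24: 1/1 normal.
Total normal subgroups: 9.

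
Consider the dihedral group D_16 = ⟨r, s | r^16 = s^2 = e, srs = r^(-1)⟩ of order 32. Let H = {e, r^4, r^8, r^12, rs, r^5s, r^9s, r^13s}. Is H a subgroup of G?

|H| = 8 divides |G| = 32, consistent with Lagrange.
H contains the identity, every element's inverse is in H, and H is closed under ·: it is a subgroup.

Yes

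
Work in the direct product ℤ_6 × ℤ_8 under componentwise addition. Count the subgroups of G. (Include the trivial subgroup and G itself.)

22

|G| = 48, so by Lagrange every subgroup order divides 48. Divisors: 1, 2, 3, 4, 6, 8, 12, 16, 24, 48.
Subgroups by order — order 1: 1; order 2: 3; order 3: 1; order 4: 3; order 6: 3; order 8: 3; order 12: 3; order 16: 1; order 24: 3; order 48: 1.
Total: 1 + 3 + 1 + 3 + 3 + 3 + 3 + 1 + 3 + 1 = 22.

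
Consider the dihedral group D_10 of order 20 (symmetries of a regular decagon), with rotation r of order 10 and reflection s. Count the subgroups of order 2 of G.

|G| = 20 and 2 | 20, so subgroups of order 2 are possible by Lagrange.
The subgroups of order 2 are: {e, r^2s}; {e, r^3s}; {e, r^4s}; {e, r^5}; … (11 in all).
So G has 11 subgroups of order 2.

11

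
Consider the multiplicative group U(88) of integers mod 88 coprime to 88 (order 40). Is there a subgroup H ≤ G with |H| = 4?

Yes

4 | 40. A subgroup of order 4 is {1, 21, 23, 43}.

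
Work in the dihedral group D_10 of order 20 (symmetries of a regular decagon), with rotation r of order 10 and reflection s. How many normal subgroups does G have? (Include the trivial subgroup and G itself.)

7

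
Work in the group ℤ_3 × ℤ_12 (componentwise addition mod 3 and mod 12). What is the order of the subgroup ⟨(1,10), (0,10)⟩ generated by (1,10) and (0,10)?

|⟨(1,10)⟩| = 6 and |⟨(0,10)⟩| = 6, so |H| is a multiple of lcm(6, 6) = 6 and divides |G| = 36.
Closing under the operation: H = {(0,0), (0,2), (0,4), (0,6), (0,8), (0,10), (1,0), (1,2), (1,4), (1,6), (1,8), (1,10), (2,0), (2,2), (2,4), (2,6), (2,8), (2,10)}, so |H| = 18.

18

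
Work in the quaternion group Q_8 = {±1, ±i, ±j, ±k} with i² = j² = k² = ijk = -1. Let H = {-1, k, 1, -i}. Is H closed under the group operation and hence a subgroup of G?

No

-i ∈ H but its inverse i ∉ H, so H is not a subgroup.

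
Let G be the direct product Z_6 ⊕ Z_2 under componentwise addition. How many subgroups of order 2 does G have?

|G| = 12 and 2 | 12, so subgroups of order 2 are possible by Lagrange.
The subgroups of order 2 are: {(0,0), (0,1)}; {(0,0), (3,0)}; {(0,0), (3,1)}.
So G has 3 subgroups of order 2.

3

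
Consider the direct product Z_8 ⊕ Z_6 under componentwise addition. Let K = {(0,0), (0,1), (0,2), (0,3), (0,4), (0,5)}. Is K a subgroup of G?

Yes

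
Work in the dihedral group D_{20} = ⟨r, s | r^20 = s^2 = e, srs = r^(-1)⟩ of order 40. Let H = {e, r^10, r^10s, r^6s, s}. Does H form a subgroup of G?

Closure fails: s · r^6s = r^14 ∉ H. So H is not a subgroup.

No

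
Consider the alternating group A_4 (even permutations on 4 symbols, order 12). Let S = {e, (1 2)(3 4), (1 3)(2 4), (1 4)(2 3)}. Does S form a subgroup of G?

|S| = 4 divides |G| = 12, consistent with Lagrange.
S contains the identity, every element's inverse is in S, and S is closed under ∘: it is a subgroup.

Yes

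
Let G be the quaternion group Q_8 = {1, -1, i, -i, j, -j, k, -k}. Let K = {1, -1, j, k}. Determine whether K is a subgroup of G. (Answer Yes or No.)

k ∈ K but its inverse -k ∉ K, so K is not a subgroup.

No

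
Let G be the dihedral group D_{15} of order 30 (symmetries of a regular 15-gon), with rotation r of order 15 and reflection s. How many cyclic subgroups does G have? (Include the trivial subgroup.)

A cyclic subgroup of order d is generated by each of its φ(d) elements of order d, so the cyclic subgroups of order d number (#elements of order d)/φ(d).
Cyclic subgroups by order — order 1: 1; order 2: 15; order 3: 1; order 5: 1; order 15: 1.
Total: 19.

19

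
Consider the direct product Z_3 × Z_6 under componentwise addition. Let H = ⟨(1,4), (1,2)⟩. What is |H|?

|⟨(1,4)⟩| = 3 and |⟨(1,2)⟩| = 3, so |H| is a multiple of lcm(3, 3) = 3 and divides |G| = 18.
Closing under the operation: H = {(0,0), (0,2), (0,4), (1,0), (1,2), (1,4), (2,0), (2,2), (2,4)}, so |H| = 9.

9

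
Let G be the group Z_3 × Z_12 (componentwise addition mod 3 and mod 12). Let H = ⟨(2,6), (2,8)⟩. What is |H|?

|⟨(2,6)⟩| = 6 and |⟨(2,8)⟩| = 3, so |H| is a multiple of lcm(6, 3) = 6 and divides |G| = 36.
Closing under the operation: H = {(0,0), (0,2), (0,4), (0,6), (0,8), (0,10), (1,0), (1,2), (1,4), (1,6), (1,8), (1,10), (2,0), (2,2), (2,4), (2,6), (2,8), (2,10)}, so |H| = 18.

18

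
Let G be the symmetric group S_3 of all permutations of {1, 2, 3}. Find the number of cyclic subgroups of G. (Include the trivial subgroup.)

5

A cyclic subgroup of order d is generated by each of its φ(d) elements of order d, so the cyclic subgroups of order d number (#elements of order d)/φ(d).
Cyclic subgroups by order — order 1: 1; order 2: 3; order 3: 1.
Total: 5.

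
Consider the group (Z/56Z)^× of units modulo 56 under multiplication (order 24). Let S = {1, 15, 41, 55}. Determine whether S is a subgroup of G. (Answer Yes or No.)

Yes

|S| = 4 divides |G| = 24, consistent with Lagrange.
S contains the identity, every element's inverse is in S, and S is closed under ·: it is a subgroup.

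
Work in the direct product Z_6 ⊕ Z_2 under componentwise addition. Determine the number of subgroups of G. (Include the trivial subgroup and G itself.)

10

|G| = 12, so by Lagrange every subgroup order divides 12. Divisors: 1, 2, 3, 4, 6, 12.
Subgroups by order — order 1: 1; order 2: 3; order 3: 1; order 4: 1; order 6: 3; order 12: 1.
Total: 1 + 3 + 1 + 1 + 3 + 1 = 10.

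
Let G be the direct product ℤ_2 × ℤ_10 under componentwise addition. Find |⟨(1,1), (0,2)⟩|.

10

|⟨(1,1)⟩| = 10 and |⟨(0,2)⟩| = 5, so |H| is a multiple of lcm(10, 5) = 10 and divides |G| = 20.
Closing under the operation: H = {(0,0), (0,2), (0,4), (0,6), (0,8), (1,1), (1,3), (1,5), (1,7), (1,9)}, so |H| = 10.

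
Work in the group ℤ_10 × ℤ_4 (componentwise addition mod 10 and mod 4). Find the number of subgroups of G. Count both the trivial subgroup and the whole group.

16

|G| = 40, so by Lagrange every subgroup order divides 40. Divisors: 1, 2, 4, 5, 8, 10, 20, 40.
Subgroups by order — order 1: 1; order 2: 3; order 4: 3; order 5: 1; order 8: 1; order 10: 3; order 20: 3; order 40: 1.
Total: 1 + 3 + 3 + 1 + 1 + 3 + 3 + 1 = 16.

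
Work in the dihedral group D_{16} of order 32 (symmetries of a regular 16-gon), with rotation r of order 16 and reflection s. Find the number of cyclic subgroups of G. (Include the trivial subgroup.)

21

A cyclic subgroup of order d is generated by each of its φ(d) elements of order d, so the cyclic subgroups of order d number (#elements of order d)/φ(d).
Cyclic subgroups by order — order 1: 1; order 2: 17; order 4: 1; order 8: 1; order 16: 1.
Total: 21.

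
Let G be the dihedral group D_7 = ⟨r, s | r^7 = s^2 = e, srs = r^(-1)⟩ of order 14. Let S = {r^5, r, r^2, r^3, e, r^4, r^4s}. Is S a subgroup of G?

No

r ∈ S but its inverse r^6 ∉ S, so S is not a subgroup.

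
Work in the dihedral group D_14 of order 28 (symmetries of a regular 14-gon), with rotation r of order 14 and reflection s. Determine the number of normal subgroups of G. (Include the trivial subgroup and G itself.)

7

G has 28 subgroups. Checking conjugation-invariance by order — order 1: 1/1 normal; order 2: 1/15 normal; order 4: 0/7 normal; order 7: 1/1 normal; order 14: 3/3 normal; order 28: 1/1 normal.
Total normal subgroups: 7.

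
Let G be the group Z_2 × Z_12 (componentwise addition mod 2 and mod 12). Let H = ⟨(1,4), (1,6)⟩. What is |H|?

|⟨(1,4)⟩| = 6 and |⟨(1,6)⟩| = 2, so |H| is a multiple of lcm(6, 2) = 6 and divides |G| = 24.
Closing under the operation: H = {(0,0), (0,2), (0,4), (0,6), (0,8), (0,10), (1,0), (1,2), (1,4), (1,6), (1,8), (1,10)}, so |H| = 12.

12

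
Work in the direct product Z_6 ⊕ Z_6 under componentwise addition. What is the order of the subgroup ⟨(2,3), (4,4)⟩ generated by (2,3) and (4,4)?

18

|⟨(2,3)⟩| = 6 and |⟨(4,4)⟩| = 3, so |H| is a multiple of lcm(6, 3) = 6 and divides |G| = 36.
Closing under the operation: H = {(0,0), (0,1), (0,2), (0,3), (0,4), (0,5), (2,0), (2,1), (2,2), (2,3), (2,4), (2,5), (4,0), (4,1), (4,2), (4,3), (4,4), (4,5)}, so |H| = 18.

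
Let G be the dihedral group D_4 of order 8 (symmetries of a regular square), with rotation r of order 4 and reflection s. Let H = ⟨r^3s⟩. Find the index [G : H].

4

|⟨r^3s⟩| = 2 and |G| = 8.
By Lagrange, [G : H] = |G|/|H| = 8/2 = 4.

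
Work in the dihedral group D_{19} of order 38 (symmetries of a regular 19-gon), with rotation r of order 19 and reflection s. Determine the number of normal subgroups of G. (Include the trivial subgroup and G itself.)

G has 22 subgroups. Checking conjugation-invariance by order — order 1: 1/1 normal; order 2: 0/19 normal; order 19: 1/1 normal; order 38: 1/1 normal.
Total normal subgroups: 3.

3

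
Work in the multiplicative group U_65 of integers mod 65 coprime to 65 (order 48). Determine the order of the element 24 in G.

12

Compute successive powers of 24 mod 65: 24, 56, 44, 16, 59, 51, 54, 61, …; 24^12 ≡ 1 (mod 65).
So |⟨24⟩| = 12.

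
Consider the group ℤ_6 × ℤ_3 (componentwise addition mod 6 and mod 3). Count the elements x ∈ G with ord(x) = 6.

An element (a,b) has order lcm(ord(a), ord(b)); count pairs with lcm equal to 6.
Enumerating gives 8 such elements.

8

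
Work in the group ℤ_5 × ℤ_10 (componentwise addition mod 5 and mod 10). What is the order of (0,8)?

5

The order of (0,8) in Z_5 × Z_10 is lcm(ord(0) in Z_5, ord(8) in Z_10).
ord(0) = 1 and ord(8) = 5, so |⟨(0,8)⟩| = lcm(1, 5) = 5.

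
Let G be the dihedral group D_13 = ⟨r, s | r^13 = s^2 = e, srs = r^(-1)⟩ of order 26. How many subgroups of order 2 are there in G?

13

|G| = 26 and 2 | 26, so subgroups of order 2 are possible by Lagrange.
The subgroups of order 2 are: {e, r^10s}; {e, r^11s}; {e, r^12s}; {e, r^2s}; … (13 in all).
So G has 13 subgroups of order 2.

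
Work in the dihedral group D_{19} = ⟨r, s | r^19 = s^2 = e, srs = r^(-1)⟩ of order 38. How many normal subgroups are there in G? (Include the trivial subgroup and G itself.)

G has 22 subgroups. Checking conjugation-invariance by order — order 1: 1/1 normal; order 2: 0/19 normal; order 19: 1/1 normal; order 38: 1/1 normal.
Total normal subgroups: 3.

3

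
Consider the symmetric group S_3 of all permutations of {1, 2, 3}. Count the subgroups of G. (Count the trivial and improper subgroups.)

6

|G| = 6, so by Lagrange every subgroup order divides 6. Divisors: 1, 2, 3, 6.
Subgroups by order — order 1: 1; order 2: 3; order 3: 1; order 6: 1.
Total: 1 + 3 + 1 + 1 = 6.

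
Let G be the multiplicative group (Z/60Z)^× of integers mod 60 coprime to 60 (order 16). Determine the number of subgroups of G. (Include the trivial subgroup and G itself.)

|G| = 16, so by Lagrange every subgroup order divides 16. Divisors: 1, 2, 4, 8, 16.
Subgroups by order — order 1: 1; order 2: 7; order 4: 11; order 8: 7; order 16: 1.
Total: 1 + 7 + 11 + 7 + 1 = 27.

27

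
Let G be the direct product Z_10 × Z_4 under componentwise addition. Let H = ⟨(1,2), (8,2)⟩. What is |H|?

20

|⟨(1,2)⟩| = 10 and |⟨(8,2)⟩| = 10, so |H| is a multiple of lcm(10, 10) = 10 and divides |G| = 40.
Closing under the operation: H = {(0,0), (0,2), (1,0), (1,2), (2,0), (2,2), (3,0), (3,2), (4,0), (4,2), (5,0), (5,2), (6,0), (6,2), (7,0), (7,2), (8,0), (8,2), (9,0), (9,2)}, so |H| = 20.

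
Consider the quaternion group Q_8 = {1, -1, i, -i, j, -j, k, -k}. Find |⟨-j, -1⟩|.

4

|⟨-j⟩| = 4 and |⟨-1⟩| = 2, so |H| is a multiple of lcm(4, 2) = 4 and divides |G| = 8.
Closing under the operation: H = {1, -1, j, -j}, so |H| = 4.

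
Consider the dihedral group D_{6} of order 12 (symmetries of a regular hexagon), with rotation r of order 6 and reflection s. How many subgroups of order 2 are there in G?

7

|G| = 12 and 2 | 12, so subgroups of order 2 are possible by Lagrange.
The subgroups of order 2 are: {e, r^2s}; {e, r^3}; {e, r^3s}; {e, r^4s}; … (7 in all).
So G has 7 subgroups of order 2.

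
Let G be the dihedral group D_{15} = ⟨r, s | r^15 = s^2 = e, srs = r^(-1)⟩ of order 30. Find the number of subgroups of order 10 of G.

|G| = 30 and 10 | 30, so subgroups of order 10 are possible by Lagrange.
The subgroups of order 10 are: {e, r^3, r^6, r^9, r^12, rs, r^4s, r^7s, r^10s, r^13s}; {e, r^3, r^6, r^9, r^12, r^2s, r^5s, r^8s, r^11s, r^14s}; {e, r^3, r^6, r^9, r^12, s, r^3s, r^6s, r^9s, r^12s}.
So G has 3 subgroups of order 10.

3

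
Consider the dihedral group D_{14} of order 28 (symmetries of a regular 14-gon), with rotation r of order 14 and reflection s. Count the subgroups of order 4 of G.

|G| = 28 and 4 | 28, so subgroups of order 4 are possible by Lagrange.
The subgroups of order 4 are: {e, r^7, r^3s, r^10s}; {e, r^7, r^4s, r^11s}; {e, r^7, r^5s, r^12s}; {e, r^7, r^6s, r^13s}; … (7 in all).
So G has 7 subgroups of order 4.

7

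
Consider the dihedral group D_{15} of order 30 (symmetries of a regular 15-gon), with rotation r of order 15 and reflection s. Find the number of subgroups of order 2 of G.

15

|G| = 30 and 2 | 30, so subgroups of order 2 are possible by Lagrange.
The subgroups of order 2 are: {e, r^10s}; {e, r^11s}; {e, r^12s}; {e, r^13s}; … (15 in all).
So G has 15 subgroups of order 2.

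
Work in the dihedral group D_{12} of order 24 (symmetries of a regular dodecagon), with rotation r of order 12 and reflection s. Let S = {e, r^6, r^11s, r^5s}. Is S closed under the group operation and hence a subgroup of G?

Yes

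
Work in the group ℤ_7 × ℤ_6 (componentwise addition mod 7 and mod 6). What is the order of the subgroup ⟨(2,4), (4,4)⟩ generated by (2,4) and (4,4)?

21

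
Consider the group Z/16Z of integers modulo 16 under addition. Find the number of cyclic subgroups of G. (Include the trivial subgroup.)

5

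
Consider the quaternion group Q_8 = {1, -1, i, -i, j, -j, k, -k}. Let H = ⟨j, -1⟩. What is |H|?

|⟨j⟩| = 4 and |⟨-1⟩| = 2, so |H| is a multiple of lcm(4, 2) = 4 and divides |G| = 8.
Closing under the operation: H = {1, -1, j, -j}, so |H| = 4.

4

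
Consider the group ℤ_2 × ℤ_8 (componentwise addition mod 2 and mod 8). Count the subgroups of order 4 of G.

|G| = 16 and 4 | 16, so subgroups of order 4 are possible by Lagrange.
The subgroups of order 4 are: {(0,0), (0,2), (0,4), (0,6)}; {(0,0), (0,4), (1,0), (1,4)}; {(0,0), (0,4), (1,2), (1,6)}.
So G has 3 subgroups of order 4.

3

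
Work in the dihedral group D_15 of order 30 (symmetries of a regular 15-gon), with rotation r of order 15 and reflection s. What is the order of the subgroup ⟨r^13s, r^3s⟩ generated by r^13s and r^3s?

6

|⟨r^13s⟩| = 2 and |⟨r^3s⟩| = 2, so |H| is a multiple of lcm(2, 2) = 2 and divides |G| = 30.
Closing under the operation: H = {e, r^5, r^10, r^3s, r^8s, r^13s}, so |H| = 6.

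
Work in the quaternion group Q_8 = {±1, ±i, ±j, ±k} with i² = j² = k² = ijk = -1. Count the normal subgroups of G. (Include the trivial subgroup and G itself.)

G has 6 subgroups. Checking conjugation-invariance by order — order 1: 1/1 normal; order 2: 1/1 normal; order 4: 3/3 normal; order 8: 1/1 normal.
Total normal subgroups: 6.

6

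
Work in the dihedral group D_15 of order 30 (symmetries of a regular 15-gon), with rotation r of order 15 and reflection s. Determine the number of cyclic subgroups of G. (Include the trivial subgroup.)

Each element a generates a cyclic subgroup ⟨a⟩; distinct elements may generate the same one (a cyclic group of order d has φ(d) generators).
Cyclic subgroups by order — order 1: 1; order 2: 15; order 3: 1; order 5: 1; order 15: 1.
Total: 19.

19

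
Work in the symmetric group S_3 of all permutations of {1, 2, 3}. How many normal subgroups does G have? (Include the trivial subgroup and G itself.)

G has 6 subgroups. Checking conjugation-invariance by order — order 1: 1/1 normal; order 2: 0/3 normal; order 3: 1/1 normal; order 6: 1/1 normal.
Total normal subgroups: 3.

3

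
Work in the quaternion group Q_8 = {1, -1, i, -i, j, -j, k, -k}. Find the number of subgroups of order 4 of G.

3

|G| = 8 and 4 | 8, so subgroups of order 4 are possible by Lagrange.
The subgroups of order 4 are: {1, -1, i, -i}; {1, -1, j, -j}; {1, -1, k, -k}.
So G has 3 subgroups of order 4.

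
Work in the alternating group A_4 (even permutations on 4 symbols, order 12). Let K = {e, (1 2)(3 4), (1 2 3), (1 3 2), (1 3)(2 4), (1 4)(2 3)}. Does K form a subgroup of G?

Closure fails: (1 3 2) ∘ (1 2)(3 4) = (2 3 4) ∉ K. So K is not a subgroup.

No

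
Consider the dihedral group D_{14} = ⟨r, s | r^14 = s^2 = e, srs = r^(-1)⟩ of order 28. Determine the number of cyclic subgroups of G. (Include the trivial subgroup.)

Each element a generates a cyclic subgroup ⟨a⟩; distinct elements may generate the same one (a cyclic group of order d has φ(d) generators).
Cyclic subgroups by order — order 1: 1; order 2: 15; order 7: 1; order 14: 1.
Total: 18.

18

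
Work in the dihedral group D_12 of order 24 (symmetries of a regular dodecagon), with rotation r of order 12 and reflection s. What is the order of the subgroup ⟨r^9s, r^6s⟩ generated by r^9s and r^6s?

|⟨r^9s⟩| = 2 and |⟨r^6s⟩| = 2, so |H| is a multiple of lcm(2, 2) = 2 and divides |G| = 24.
Closing under the operation: H = {e, r^3, r^6, r^9, s, r^3s, r^6s, r^9s}, so |H| = 8.

8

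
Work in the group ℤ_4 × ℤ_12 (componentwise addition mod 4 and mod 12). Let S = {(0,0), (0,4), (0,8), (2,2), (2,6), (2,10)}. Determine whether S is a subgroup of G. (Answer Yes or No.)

Yes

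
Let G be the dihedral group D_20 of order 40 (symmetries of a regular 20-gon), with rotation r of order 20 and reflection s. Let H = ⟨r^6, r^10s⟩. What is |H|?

20

|⟨r^6⟩| = 10 and |⟨r^10s⟩| = 2, so |H| is a multiple of lcm(10, 2) = 10 and divides |G| = 40.
Closing under the operation: H = {e, r^2, r^4, r^6, r^8, r^10, r^12, r^14, r^16, r^18, s, r^2s, r^4s, r^6s, r^8s, r^10s, r^12s, r^14s, r^16s, r^18s}, so |H| = 20.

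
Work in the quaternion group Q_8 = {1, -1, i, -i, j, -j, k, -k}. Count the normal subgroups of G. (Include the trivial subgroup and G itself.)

6

G has 6 subgroups. Checking conjugation-invariance by order — order 1: 1/1 normal; order 2: 1/1 normal; order 4: 3/3 normal; order 8: 1/1 normal.
Total normal subgroups: 6.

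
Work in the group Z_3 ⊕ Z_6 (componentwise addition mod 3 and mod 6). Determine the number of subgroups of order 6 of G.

|G| = 18 and 6 | 18, so subgroups of order 6 are possible by Lagrange.
The subgroups of order 6 are: {(0,0), (0,1), (0,2), (0,3), (0,4), (0,5)}; {(0,0), (0,3), (1,0), (1,3), (2,0), (2,3)}; {(0,0), (0,3), (1,1), (1,4), (2,2), (2,5)}; {(0,0), (0,3), (1,2), (1,5), (2,1), (2,4)}.
So G has 4 subgroups of order 6.

4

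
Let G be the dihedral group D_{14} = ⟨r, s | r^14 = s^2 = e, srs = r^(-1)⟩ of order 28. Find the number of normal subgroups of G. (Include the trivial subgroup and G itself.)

7

G has 28 subgroups. Checking conjugation-invariance by order — order 1: 1/1 normal; order 2: 1/15 normal; order 4: 0/7 normal; order 7: 1/1 normal; order 14: 3/3 normal; order 28: 1/1 normal.
Total normal subgroups: 7.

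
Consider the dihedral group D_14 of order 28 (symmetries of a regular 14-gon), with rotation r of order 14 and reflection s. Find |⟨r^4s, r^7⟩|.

|⟨r^4s⟩| = 2 and |⟨r^7⟩| = 2, so |H| is a multiple of lcm(2, 2) = 2 and divides |G| = 28.
Closing under the operation: H = {e, r^7, r^4s, r^11s}, so |H| = 4.

4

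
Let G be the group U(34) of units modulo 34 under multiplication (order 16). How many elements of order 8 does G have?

4

The elements of order 8 are: 9, 15, 19, 25.
That's 4.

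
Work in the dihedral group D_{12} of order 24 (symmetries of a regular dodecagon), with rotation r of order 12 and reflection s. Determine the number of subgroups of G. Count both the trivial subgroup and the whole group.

|G| = 24, so by Lagrange every subgroup order divides 24. Divisors: 1, 2, 3, 4, 6, 8, 12, 24.
Subgroups by order — order 1: 1; order 2: 13; order 3: 1; order 4: 7; order 6: 5; order 8: 3; order 12: 3; order 24: 1.
Total: 1 + 13 + 1 + 7 + 5 + 3 + 3 + 1 = 34.

34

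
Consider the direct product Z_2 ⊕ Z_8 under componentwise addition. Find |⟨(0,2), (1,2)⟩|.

|⟨(0,2)⟩| = 4 and |⟨(1,2)⟩| = 4, so |H| is a multiple of lcm(4, 4) = 4 and divides |G| = 16.
Closing under the operation: H = {(0,0), (0,2), (0,4), (0,6), (1,0), (1,2), (1,4), (1,6)}, so |H| = 8.

8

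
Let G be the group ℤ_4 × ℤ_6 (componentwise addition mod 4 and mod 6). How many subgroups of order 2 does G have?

3

|G| = 24 and 2 | 24, so subgroups of order 2 are possible by Lagrange.
The subgroups of order 2 are: {(0,0), (0,3)}; {(0,0), (2,0)}; {(0,0), (2,3)}.
So G has 3 subgroups of order 2.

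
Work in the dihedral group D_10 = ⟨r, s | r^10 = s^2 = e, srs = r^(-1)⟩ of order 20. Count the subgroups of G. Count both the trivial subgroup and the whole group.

|G| = 20, so by Lagrange every subgroup order divides 20. Divisors: 1, 2, 4, 5, 10, 20.
Subgroups by order — order 1: 1; order 2: 11; order 4: 5; order 5: 1; order 10: 3; order 20: 1.
Total: 1 + 11 + 5 + 1 + 3 + 1 = 22.

22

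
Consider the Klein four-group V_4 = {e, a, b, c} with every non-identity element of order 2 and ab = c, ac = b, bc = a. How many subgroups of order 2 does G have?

|G| = 4 and 2 | 4, so subgroups of order 2 are possible by Lagrange.
The subgroups of order 2 are: {e, a}; {e, b}; {e, c}.
So G has 3 subgroups of order 2.

3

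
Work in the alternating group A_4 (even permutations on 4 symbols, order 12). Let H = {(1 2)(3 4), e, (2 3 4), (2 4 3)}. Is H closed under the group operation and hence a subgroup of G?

No

Closure fails: (2 4 3) ∘ (1 2)(3 4) = (1 4 2) ∉ H. So H is not a subgroup.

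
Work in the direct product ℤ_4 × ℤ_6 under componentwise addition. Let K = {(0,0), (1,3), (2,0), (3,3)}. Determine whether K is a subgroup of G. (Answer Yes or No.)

|K| = 4 divides |G| = 24, consistent with Lagrange.
K contains the identity, every element's inverse is in K, and K is closed under +: it is a subgroup.
In fact K = ⟨(3,3)⟩.

Yes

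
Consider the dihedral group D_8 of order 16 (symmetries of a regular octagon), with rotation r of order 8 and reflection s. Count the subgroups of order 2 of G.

|G| = 16 and 2 | 16, so subgroups of order 2 are possible by Lagrange.
The subgroups of order 2 are: {e, r^2s}; {e, r^3s}; {e, r^4}; {e, r^4s}; … (9 in all).
So G has 9 subgroups of order 2.

9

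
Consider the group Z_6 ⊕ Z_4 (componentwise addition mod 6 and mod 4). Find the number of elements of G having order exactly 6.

An element (a,b) has order lcm(ord(a), ord(b)); count pairs with lcm equal to 6.
Enumerating gives 6 such elements.

6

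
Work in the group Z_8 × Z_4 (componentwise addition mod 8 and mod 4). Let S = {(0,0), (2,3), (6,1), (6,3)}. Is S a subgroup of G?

No

(6,3) ∈ S but its inverse (2,1) ∉ S, so S is not a subgroup.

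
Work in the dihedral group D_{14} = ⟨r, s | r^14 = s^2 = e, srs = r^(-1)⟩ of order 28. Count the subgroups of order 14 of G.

3

|G| = 28 and 14 | 28, so subgroups of order 14 are possible by Lagrange.
The subgroups of order 14 are: {e, r, r^2, r^3, r^4, r^5, r^6, r^7, r^8, r^9, r^10, r^11, r^12, r^13}; {e, r^2, r^4, r^6, r^8, r^10, r^12, s, r^2s, r^4s, r^6s, r^8s, r^10s, r^12s}; {e, r^2, r^4, r^6, r^8, r^10, r^12, rs, r^3s, r^5s, r^7s, r^9s, r^11s, r^13s}.
So G has 3 subgroups of order 14.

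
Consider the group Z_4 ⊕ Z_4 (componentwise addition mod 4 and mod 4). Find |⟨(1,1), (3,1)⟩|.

|⟨(1,1)⟩| = 4 and |⟨(3,1)⟩| = 4, so |H| is a multiple of lcm(4, 4) = 4 and divides |G| = 16.
Closing under the operation: H = {(0,0), (0,2), (1,1), (1,3), (2,0), (2,2), (3,1), (3,3)}, so |H| = 8.

8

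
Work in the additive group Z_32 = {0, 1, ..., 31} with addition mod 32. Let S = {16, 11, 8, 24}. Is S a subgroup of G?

No

The identity 0 ∉ S, so S is not a subgroup.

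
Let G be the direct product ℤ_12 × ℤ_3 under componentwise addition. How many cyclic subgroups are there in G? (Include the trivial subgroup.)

Group the elements of G by the cyclic subgroup they generate; each cyclic subgroup of order d accounts for φ(d) elements.
Cyclic subgroups by order — order 1: 1; order 2: 1; order 3: 4; order 4: 1; order 6: 4; order 12: 4.
Total: 15.

15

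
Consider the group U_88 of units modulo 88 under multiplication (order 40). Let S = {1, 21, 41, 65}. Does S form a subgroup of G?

No

41 ∈ S but its inverse 73 ∉ S, so S is not a subgroup.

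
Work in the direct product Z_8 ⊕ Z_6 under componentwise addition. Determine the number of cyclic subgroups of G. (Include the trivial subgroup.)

Group the elements of G by the cyclic subgroup they generate; each cyclic subgroup of order d accounts for φ(d) elements.
Cyclic subgroups by order — order 1: 1; order 2: 3; order 3: 1; order 4: 2; order 6: 3; order 8: 2; order 12: 2; order 24: 2.
Total: 16.

16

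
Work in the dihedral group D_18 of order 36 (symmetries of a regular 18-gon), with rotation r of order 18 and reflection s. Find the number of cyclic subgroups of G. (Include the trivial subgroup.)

24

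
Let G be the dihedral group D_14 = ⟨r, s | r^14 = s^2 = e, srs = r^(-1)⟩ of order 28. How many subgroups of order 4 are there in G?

|G| = 28 and 4 | 28, so subgroups of order 4 are possible by Lagrange.
The subgroups of order 4 are: {e, r^7, r^3s, r^10s}; {e, r^7, r^4s, r^11s}; {e, r^7, r^5s, r^12s}; {e, r^7, r^6s, r^13s}; … (7 in all).
So G has 7 subgroups of order 4.

7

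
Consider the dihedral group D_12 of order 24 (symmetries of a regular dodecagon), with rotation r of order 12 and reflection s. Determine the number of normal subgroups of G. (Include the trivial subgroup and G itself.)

G has 34 subgroups. Checking conjugation-invariance by order — order 1: 1/1 normal; order 2: 1/13 normal; order 3: 1/1 normal; order 4: 1/7 normal; order 6: 1/5 normal; order 8: 0/3 normal; order 12: 3/3 normal; order 24: 1/1 normal.
Total normal subgroups: 9.

9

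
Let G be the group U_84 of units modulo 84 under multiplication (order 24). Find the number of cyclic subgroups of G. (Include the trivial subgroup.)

Each element a generates a cyclic subgroup ⟨a⟩; distinct elements may generate the same one (a cyclic group of order d has φ(d) generators).
Cyclic subgroups by order — order 1: 1; order 2: 7; order 3: 1; order 6: 7.
Total: 16.

16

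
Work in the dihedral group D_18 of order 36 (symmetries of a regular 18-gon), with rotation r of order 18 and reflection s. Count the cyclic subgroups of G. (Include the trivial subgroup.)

24

A cyclic subgroup of order d is generated by each of its φ(d) elements of order d, so the cyclic subgroups of order d number (#elements of order d)/φ(d).
Cyclic subgroups by order — order 1: 1; order 2: 19; order 3: 1; order 6: 1; order 9: 1; order 18: 1.
Total: 24.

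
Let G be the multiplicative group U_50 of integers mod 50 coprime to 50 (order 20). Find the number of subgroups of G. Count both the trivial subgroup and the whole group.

6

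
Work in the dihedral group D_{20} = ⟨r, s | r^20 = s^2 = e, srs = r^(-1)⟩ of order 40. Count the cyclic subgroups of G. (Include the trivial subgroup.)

26

A cyclic subgroup of order d is generated by each of its φ(d) elements of order d, so the cyclic subgroups of order d number (#elements of order d)/φ(d).
Cyclic subgroups by order — order 1: 1; order 2: 21; order 4: 1; order 5: 1; order 10: 1; order 20: 1.
Total: 26.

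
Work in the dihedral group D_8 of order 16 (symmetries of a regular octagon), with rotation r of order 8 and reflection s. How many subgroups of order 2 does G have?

|G| = 16 and 2 | 16, so subgroups of order 2 are possible by Lagrange.
The subgroups of order 2 are: {e, r^2s}; {e, r^3s}; {e, r^4}; {e, r^4s}; … (9 in all).
So G has 9 subgroups of order 2.

9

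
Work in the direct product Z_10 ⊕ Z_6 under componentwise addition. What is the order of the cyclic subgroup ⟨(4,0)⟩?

5

The order of (4,0) in Z_10 × Z_6 is lcm(ord(4) in Z_10, ord(0) in Z_6).
ord(4) = 5 and ord(0) = 1, so |⟨(4,0)⟩| = lcm(5, 1) = 5.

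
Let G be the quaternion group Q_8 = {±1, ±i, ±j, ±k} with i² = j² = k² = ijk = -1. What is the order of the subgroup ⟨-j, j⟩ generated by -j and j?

4

|⟨-j⟩| = 4 and |⟨j⟩| = 4, so |H| is a multiple of lcm(4, 4) = 4 and divides |G| = 8.
Closing under the operation: H = {1, -1, j, -j}, so |H| = 4.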